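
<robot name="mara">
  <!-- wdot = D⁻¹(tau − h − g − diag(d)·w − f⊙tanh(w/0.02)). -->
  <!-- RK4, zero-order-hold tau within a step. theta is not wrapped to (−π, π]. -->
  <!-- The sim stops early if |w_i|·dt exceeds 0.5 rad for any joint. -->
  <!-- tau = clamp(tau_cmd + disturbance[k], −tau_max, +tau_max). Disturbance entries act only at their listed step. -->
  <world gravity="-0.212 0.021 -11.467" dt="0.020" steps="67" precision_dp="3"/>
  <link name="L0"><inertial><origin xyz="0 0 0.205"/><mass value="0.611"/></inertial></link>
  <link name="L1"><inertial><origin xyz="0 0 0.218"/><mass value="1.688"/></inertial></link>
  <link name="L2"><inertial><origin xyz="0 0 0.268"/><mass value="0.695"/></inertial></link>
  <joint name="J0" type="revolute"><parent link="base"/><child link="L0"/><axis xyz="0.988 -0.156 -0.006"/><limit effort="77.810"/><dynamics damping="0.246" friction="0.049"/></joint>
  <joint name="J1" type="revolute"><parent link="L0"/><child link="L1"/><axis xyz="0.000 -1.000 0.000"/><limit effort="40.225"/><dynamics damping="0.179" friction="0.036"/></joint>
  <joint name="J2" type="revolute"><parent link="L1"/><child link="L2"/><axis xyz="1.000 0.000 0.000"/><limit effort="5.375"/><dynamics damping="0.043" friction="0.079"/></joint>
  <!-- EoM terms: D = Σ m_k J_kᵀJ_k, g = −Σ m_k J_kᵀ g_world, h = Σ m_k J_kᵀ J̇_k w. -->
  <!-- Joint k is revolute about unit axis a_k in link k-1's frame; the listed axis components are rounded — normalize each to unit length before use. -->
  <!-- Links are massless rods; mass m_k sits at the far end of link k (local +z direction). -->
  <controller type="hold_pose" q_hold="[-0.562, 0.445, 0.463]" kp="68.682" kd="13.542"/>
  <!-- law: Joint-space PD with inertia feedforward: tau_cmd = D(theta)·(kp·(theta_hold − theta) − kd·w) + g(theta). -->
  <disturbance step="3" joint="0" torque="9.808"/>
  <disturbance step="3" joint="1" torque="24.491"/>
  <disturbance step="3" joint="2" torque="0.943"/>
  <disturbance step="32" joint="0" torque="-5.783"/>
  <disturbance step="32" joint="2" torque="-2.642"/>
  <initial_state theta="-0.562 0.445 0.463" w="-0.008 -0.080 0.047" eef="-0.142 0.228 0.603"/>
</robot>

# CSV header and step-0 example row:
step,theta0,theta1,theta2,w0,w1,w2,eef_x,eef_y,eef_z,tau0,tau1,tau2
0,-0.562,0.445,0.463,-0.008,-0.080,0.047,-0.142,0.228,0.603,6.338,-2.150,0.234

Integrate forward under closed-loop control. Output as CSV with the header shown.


step,theta0,theta1,theta2,w0,w1,w2,eef_x,eef_y,eef_z,tau0,tau1,tau2
1,-0.562,0.444,0.463,-0.001,-0.056,0.006,-0.142,0.228,0.603,6.327,-2.200,0.249
2,-0.562,0.443,0.463,-0.001,-0.035,0.004,-0.141,0.228,0.603,6.319,-2.243,0.250
3,-0.562,0.442,0.463,-0.001,-0.019,0.004,-0.141,0.228,0.603,16.119,22.211,1.194
4,-0.562,0.463,0.467,0.019,2.140,0.285,-0.150,0.225,0.600,3.443,-9.356,0.019
5,-0.561,0.500,0.470,0.045,1.505,0.049,-0.165,0.220,0.595,3.838,-8.228,0.129
6,-0.560,0.525,0.470,0.043,1.002,-0.024,-0.176,0.217,0.591,4.202,-7.240,0.182
7,-0.560,0.541,0.469,0.027,0.611,-0.012,-0.182,0.215,0.589,4.533,-6.381,0.198
8,-0.559,0.550,0.469,0.015,0.306,-0.009,-0.186,0.213,0.588,4.828,-5.640,0.214
9,-0.559,0.554,0.469,0.006,0.074,-0.008,-0.188,0.213,0.587,5.085,-5.006,0.226
10,-0.559,0.554,0.469,-0.002,-0.093,-0.006,-0.188,0.213,0.587,5.307,-4.482,0.236
11,-0.559,0.551,0.469,-0.007,-0.212,-0.006,-0.186,0.213,0.587,5.496,-4.049,0.243
12,-0.559,0.546,0.469,-0.011,-0.293,-0.005,-0.184,0.214,0.588,5.655,-3.688,0.248
13,-0.560,0.539,0.469,-0.013,-0.345,-0.005,-0.182,0.215,0.589,5.789,-3.389,0.252
14,-0.560,0.532,0.469,-0.015,-0.373,-0.004,-0.179,0.216,0.590,5.901,-3.144,0.254
15,-0.560,0.524,0.469,-0.016,-0.384,-0.003,-0.176,0.217,0.592,5.993,-2.945,0.255
16,-0.560,0.517,0.469,-0.016,-0.381,-0.002,-0.172,0.218,0.593,6.068,-2.786,0.255
17,-0.561,0.509,0.469,-0.015,-0.369,-0.001,-0.169,0.219,0.594,6.128,-2.660,0.254
18,-0.561,0.502,0.469,-0.015,-0.350,-0.001,-0.166,0.220,0.595,6.176,-2.562,0.254
19,-0.561,0.495,0.469,-0.014,-0.327,-0.001,-0.163,0.221,0.596,6.213,-2.487,0.253
20,-0.562,0.489,0.469,-0.013,-0.300,-0.000,-0.161,0.222,0.597,6.242,-2.430,0.252
21,-0.562,0.483,0.468,-0.011,-0.273,-0.000,-0.158,0.222,0.598,6.263,-2.390,0.251
22,-0.562,0.478,0.468,-0.010,-0.245,-0.000,-0.156,0.223,0.598,6.279,-2.361,0.250
23,-0.562,0.474,0.468,-0.009,-0.218,0.000,-0.154,0.224,0.599,6.290,-2.343,0.249
24,-0.562,0.469,0.468,-0.008,-0.193,0.000,-0.152,0.224,0.599,6.297,-2.332,0.247
25,-0.563,0.466,0.468,-0.007,-0.169,0.000,-0.151,0.225,0.600,6.302,-2.328,0.246
26,-0.563,0.463,0.468,-0.006,-0.146,0.000,-0.150,0.225,0.600,6.304,-2.328,0.245
27,-0.563,0.460,0.468,-0.005,-0.126,0.000,-0.148,0.225,0.601,6.305,-2.331,0.245
28,-0.563,0.458,0.468,-0.005,-0.107,0.000,-0.147,0.226,0.601,6.304,-2.337,0.244
29,-0.563,0.456,0.468,-0.004,-0.091,0.000,-0.147,0.226,0.601,6.302,-2.344,0.243
30,-0.563,0.454,0.468,-0.003,-0.076,0.001,-0.146,0.226,0.601,6.300,-2.352,0.243
31,-0.563,0.453,0.468,-0.003,-0.064,0.001,-0.145,0.226,0.602,6.298,-2.361,0.242
32,-0.563,0.451,0.468,-0.002,-0.053,0.001,-0.145,0.227,0.602,0.512,-2.370,-2.400
33,-0.563,0.451,0.458,-0.012,-0.040,-1.007,-0.145,0.229,0.602,7.959,-2.382,0.994
34,-0.563,0.450,0.441,-0.019,-0.029,-0.662,-0.145,0.234,0.601,7.680,-2.394,0.865
35,-0.564,0.449,0.431,-0.023,-0.021,-0.392,-0.146,0.237,0.601,7.430,-2.403,0.749
36,-0.564,0.449,0.425,-0.024,-0.016,-0.186,-0.146,0.239,0.600,7.210,-2.409,0.647
37,-0.565,0.449,0.423,-0.023,-0.012,-0.031,-0.146,0.240,0.600,7.017,-2.412,0.557
38,-0.565,0.448,0.423,-0.011,-0.013,0.027,-0.145,0.240,0.600,6.853,-2.414,0.502
39,-0.565,0.448,0.423,0.006,-0.015,0.026,-0.145,0.240,0.600,6.723,-2.417,0.475
40,-0.565,0.448,0.424,0.017,-0.015,0.029,-0.145,0.240,0.600,6.622,-2.420,0.452
41,-0.565,0.448,0.424,0.023,-0.015,0.030,-0.145,0.239,0.600,6.542,-2.424,0.434
42,-0.564,0.447,0.425,0.028,-0.015,0.031,-0.145,0.239,0.601,6.477,-2.427,0.419
43,-0.564,0.447,0.426,0.030,-0.014,0.031,-0.145,0.238,0.601,6.425,-2.430,0.407
44,-0.563,0.447,0.426,0.031,-0.013,0.030,-0.145,0.238,0.601,6.384,-2.432,0.397
45,-0.562,0.446,0.427,0.030,-0.012,0.029,-0.145,0.237,0.601,6.352,-2.434,0.389
46,-0.562,0.446,0.427,0.029,-0.011,0.028,-0.145,0.237,0.601,6.326,-2.435,0.382
47,-0.561,0.446,0.428,0.027,-0.010,0.027,-0.144,0.236,0.601,6.307,-2.436,0.377
48,-0.561,0.446,0.429,0.025,-0.009,0.026,-0.144,0.236,0.602,6.293,-2.436,0.373
49,-0.560,0.446,0.429,0.023,-0.008,0.025,-0.144,0.236,0.602,6.282,-2.436,0.370
50,-0.560,0.445,0.430,0.021,-0.008,0.024,-0.144,0.235,0.602,6.274,-2.436,0.367
51,-0.559,0.445,0.430,0.019,-0.007,0.023,-0.144,0.235,0.602,6.269,-2.435,0.365
52,-0.559,0.445,0.430,0.016,-0.007,0.022,-0.144,0.234,0.602,6.265,-2.434,0.363
53,-0.559,0.445,0.431,0.014,-0.006,0.021,-0.144,0.234,0.602,6.262,-2.434,0.361
54,-0.558,0.445,0.431,0.012,-0.006,0.020,-0.144,0.234,0.602,6.261,-2.433,0.359
55,-0.558,0.445,0.432,0.011,-0.005,0.020,-0.144,0.234,0.602,6.259,-2.431,0.358
56,-0.558,0.445,0.432,0.009,-0.005,0.019,-0.144,0.234,0.602,6.258,-2.430,0.357
57,-0.558,0.445,0.432,0.008,-0.004,0.018,-0.144,0.233,0.603,6.257,-2.429,0.355
58,-0.558,0.445,0.433,0.007,-0.004,0.018,-0.144,0.233,0.603,6.257,-2.428,0.354
59,-0.558,0.445,0.433,0.006,-0.004,0.017,-0.144,0.233,0.603,6.256,-2.427,0.353
60,-0.557,0.444,0.433,0.005,-0.004,0.017,-0.144,0.233,0.603,6.256,-2.426,0.352
61,-0.557,0.444,0.434,0.004,-0.003,0.016,-0.144,0.233,0.603,6.255,-2.425,0.351
62,-0.557,0.444,0.434,0.003,-0.003,0.016,-0.144,0.233,0.603,6.255,-2.424,0.350
63,-0.557,0.444,0.434,0.003,-0.003,0.016,-0.144,0.232,0.603,6.254,-2.424,0.348
64,-0.557,0.444,0.435,0.002,-0.003,0.015,-0.144,0.232,0.603,6.254,-2.423,0.347
65,-0.557,0.444,0.435,0.002,-0.002,0.015,-0.144,0.232,0.603,6.253,-2.422,0.346
66,-0.557,0.444,0.435,0.001,-0.002,0.015,-0.144,0.232,0.603,6.253,-2.421,0.345
67,-0.557,0.444,0.436,0.001,-0.002,0.014,-0.144,0.232,0.603,,,


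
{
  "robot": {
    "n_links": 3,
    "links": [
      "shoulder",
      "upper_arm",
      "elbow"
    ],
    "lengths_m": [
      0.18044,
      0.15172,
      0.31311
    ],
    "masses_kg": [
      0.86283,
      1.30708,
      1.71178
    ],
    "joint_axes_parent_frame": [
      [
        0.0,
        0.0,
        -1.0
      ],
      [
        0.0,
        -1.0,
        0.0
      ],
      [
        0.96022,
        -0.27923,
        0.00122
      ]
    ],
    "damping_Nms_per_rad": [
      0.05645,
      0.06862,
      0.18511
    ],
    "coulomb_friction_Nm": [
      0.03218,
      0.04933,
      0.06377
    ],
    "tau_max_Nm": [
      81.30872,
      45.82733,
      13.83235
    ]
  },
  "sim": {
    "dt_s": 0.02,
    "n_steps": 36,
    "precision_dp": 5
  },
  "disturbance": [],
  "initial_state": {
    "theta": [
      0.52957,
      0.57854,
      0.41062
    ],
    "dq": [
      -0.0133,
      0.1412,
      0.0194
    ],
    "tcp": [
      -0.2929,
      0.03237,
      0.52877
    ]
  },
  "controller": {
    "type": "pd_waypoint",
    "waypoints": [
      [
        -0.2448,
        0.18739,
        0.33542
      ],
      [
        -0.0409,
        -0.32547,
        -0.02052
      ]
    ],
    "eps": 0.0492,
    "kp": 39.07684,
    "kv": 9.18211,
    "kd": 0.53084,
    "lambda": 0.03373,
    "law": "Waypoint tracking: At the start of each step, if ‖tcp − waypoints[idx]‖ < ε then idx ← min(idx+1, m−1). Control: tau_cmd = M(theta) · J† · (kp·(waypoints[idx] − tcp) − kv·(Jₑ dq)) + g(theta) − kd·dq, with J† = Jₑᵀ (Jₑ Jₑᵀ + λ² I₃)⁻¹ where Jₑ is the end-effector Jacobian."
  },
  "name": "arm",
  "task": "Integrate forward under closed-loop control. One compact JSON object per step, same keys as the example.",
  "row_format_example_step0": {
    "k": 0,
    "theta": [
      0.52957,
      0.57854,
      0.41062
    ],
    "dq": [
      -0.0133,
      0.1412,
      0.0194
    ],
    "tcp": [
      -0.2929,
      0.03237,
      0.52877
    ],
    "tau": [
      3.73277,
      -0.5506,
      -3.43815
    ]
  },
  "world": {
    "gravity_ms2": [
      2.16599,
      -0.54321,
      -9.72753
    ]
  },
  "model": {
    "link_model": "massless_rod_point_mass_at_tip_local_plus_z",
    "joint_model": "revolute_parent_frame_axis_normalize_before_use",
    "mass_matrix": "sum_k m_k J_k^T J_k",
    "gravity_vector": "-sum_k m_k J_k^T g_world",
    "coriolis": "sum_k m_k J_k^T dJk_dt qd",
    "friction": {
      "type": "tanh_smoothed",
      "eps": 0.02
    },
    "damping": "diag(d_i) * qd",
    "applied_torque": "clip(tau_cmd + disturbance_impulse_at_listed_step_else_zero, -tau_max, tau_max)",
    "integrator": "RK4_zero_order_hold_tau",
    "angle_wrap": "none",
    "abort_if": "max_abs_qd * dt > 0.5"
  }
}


{"k":1,"theta":[0.5433,0.57852,0.42115],"dq":[1.30777,-0.11458,0.96005],"tcp":[-0.2939,0.0339,0.5272],"tau":[2.41597,-1.15286,-3.66738]}
{"k":2,"theta":[0.56579,0.57961,0.43436],"dq":[0.9788,0.21033,0.3983],"tcp":[-0.29527,0.03762,0.52489],"tau":[2.08455,-1.8728,-3.04635]}
{"k":3,"theta":[0.58874,0.58399,0.44385],"dq":[1.3033,0.23306,0.54184],"tcp":[-0.29695,0.04303,0.52224],"tau":[1.47536,-2.40105,-2.90468]}
{"k":4,"theta":[0.61459,0.58989,0.45334],"dq":[1.28702,0.35578,0.41255],"tcp":[-0.29879,0.04969,0.51915],"tau":[1.11366,-2.91015,-2.64258]}
{"k":5,"theta":[0.64112,0.59753,0.46169],"dq":[1.36314,0.41047,0.42021],"tcp":[-0.30069,0.05727,0.51573],"tau":[0.7534,-3.34403,-2.50065]}
{"k":6,"theta":[0.66845,0.60631,0.46984],"dq":[1.3698,0.46834,0.39489],"tcp":[-0.30257,0.06549,0.512],"tau":[0.47389,-3.73816,-2.36956]}
{"k":7,"theta":[0.69592,0.61603,0.47776],"dq":[1.3764,0.50486,0.39679],"tcp":[-0.30436,0.07411,0.50801],"tau":[0.23027,-4.08773,-2.28021]}
{"k":8,"theta":[0.72333,0.62638,0.48573],"dq":[1.36428,0.53144,0.39999],"tcp":[-0.30602,0.08294,0.50378],"tau":[0.02708,-4.40123,-2.21233]}
{"k":9,"theta":[0.75041,0.63715,0.49383],"dq":[1.34467,0.54635,0.41024],"tcp":[-0.30751,0.09185,0.49937],"tau":[-0.14632,-4.68086,-2.16564]}
{"k":10,"theta":[0.77703,0.64813,0.50217],"dq":[1.31766,0.55212,0.42318],"tcp":[-0.30881,0.1007,0.49481],"tau":[-0.29361,-4.93,-2.13442]}
{"k":11,"theta":[0.80305,0.65914,0.51077],"dq":[1.28608,0.54978,0.43829],"tcp":[-0.30991,0.10941,0.49016],"tau":[-0.41926,-5.15102,-2.11587]}
{"k":12,"theta":[0.82841,0.67004,0.51969],"dq":[1.25128,0.54062,0.45433],"tcp":[-0.31081,0.11789,0.48544],"tau":[-0.52639,-5.34614,-2.10724]}
{"k":13,"theta":[0.85305,0.68071,0.52892],"dq":[1.21452,0.52574,0.47064],"tcp":[-0.31151,0.12609,0.48069],"tau":[-0.61765,-5.51735,-2.1065]}
{"k":14,"theta":[0.87693,0.69103,0.53848],"dq":[1.17672,0.50613,0.48671],"tcp":[-0.31201,0.13396,0.47595],"tau":[-0.69521,-5.66649,-2.11204]}
{"k":15,"theta":[0.90006,0.70092,0.54835],"dq":[1.13859,0.48267,0.50218],"tcp":[-0.31234,0.14147,0.47125],"tau":[-0.76083,-5.79527,-2.12259]}
{"k":16,"theta":[0.92243,0.71031,0.55851],"dq":[1.10065,0.45616,0.51683],"tcp":[-0.3125,0.1486,0.46661],"tau":[-0.81604,-5.90534,-2.13717]}
{"k":17,"theta":[0.94404,0.71915,0.56896],"dq":[1.06329,0.42729,0.53051],"tcp":[-0.3125,0.15534,0.46206],"tau":[-0.86209,-5.99824,-2.15501]}
{"k":18,"theta":[0.9649,0.7274,0.57966],"dq":[1.02679,0.39668,0.54315],"tcp":[-0.31238,0.16167,0.45762],"tau":[-0.90011,-6.07546,-2.17552]}
{"k":19,"theta":[0.98505,0.73502,0.59061],"dq":[0.99135,0.36486,0.5547],"tcp":[-0.31213,0.16761,0.4533],"tau":[-0.93106,-6.13837,-2.19822]}
{"k":20,"theta":[1.0045,0.742,0.60177],"dq":[0.95712,0.33229,0.56516],"tcp":[-0.31178,0.17314,0.44913],"tau":[-0.9558,-6.18831,-2.22274]}
{"k":21,"theta":[1.02328,0.74833,0.61313],"dq":[0.92417,0.29936,0.57454],"tcp":[-0.31134,0.17828,0.4451],"tau":[-0.97509,-6.22651,-2.2488]}
{"k":22,"theta":[1.04141,0.754,0.62466],"dq":[0.89257,0.26643,0.58287],"tcp":[-0.31083,0.18303,0.44122],"tau":[-0.98961,-6.25413,-2.27617]}
{"k":23,"theta":[1.05892,0.75902,0.63635],"dq":[0.86233,0.23376,0.59018],"tcp":[-0.31026,0.18742,0.43751],"tau":[-0.99997,-6.27226,-2.30465]}
{"k":24,"theta":[1.07584,0.76339,0.64817],"dq":[0.83345,0.2016,0.59651],"tcp":[-0.30963,0.19145,0.43396],"tau":[-1.00672,-6.28189,-2.33411]}
{"k":25,"theta":[1.0922,0.76712,0.66011],"dq":[0.80593,0.17013,0.60189],"tcp":[-0.30897,0.19514,0.43056],"tau":[-1.01035,-6.28394,-2.36442]}
{"k":26,"theta":[1.10801,0.77024,0.67215],"dq":[0.77972,0.13952,0.60638],"tcp":[-0.30828,0.19851,0.42734],"tau":[-1.01131,-6.27926,-2.39548]}
{"k":27,"theta":[1.12332,0.77275,0.68426],"dq":[0.75481,0.10987,0.61002],"tcp":[-0.30757,0.20157,0.42426],"tau":[-1.00999,-6.26862,-2.4272]}
{"k":28,"theta":[1.13814,0.77469,0.69644],"dq":[0.73115,0.0813,0.61285],"tcp":[-0.30684,0.20434,0.42135],"tau":[-1.00674,-6.25271,-2.45951]}
{"k":29,"theta":[1.15249,0.77606,0.70867],"dq":[0.70865,0.05389,0.61486],"tcp":[-0.30611,0.20683,0.41858],"tau":[-1.00187,-6.23219,-2.49232]}
{"k":30,"theta":[1.16641,0.7769,0.72092],"dq":[0.68685,0.02802,0.6156],"tcp":[-0.30537,0.20906,0.41596],"tau":[-0.99546,-6.20812,-2.52531]}
{"k":31,"theta":[1.17987,0.77726,0.73316],"dq":[0.66286,0.0061,0.61167],"tcp":[-0.30464,0.21106,0.41347],"tau":[-0.98643,-6.18442,-2.55667]}
{"k":32,"theta":[1.19282,0.77724,0.74524],"dq":[0.63435,-0.00929,0.60046],"tcp":[-0.30392,0.21284,0.41112],"tau":[-0.9742,-6.16673,-2.58516]}
{"k":33,"theta":[1.20521,0.77693,0.75711],"dq":[0.6086,-0.02312,0.59103],"tcp":[-0.30323,0.21444,0.40887],"tau":[-0.96295,-6.15115,-2.61587]}
{"k":34,"theta":[1.21714,0.77634,0.76883],"dq":[0.588,-0.03814,0.58623],"tcp":[-0.30256,0.21586,0.40673],"tau":[-0.95379,-6.13312,-2.64985]}
{"k":35,"theta":[1.22868,0.77545,0.78048],"dq":[0.57075,-0.054,0.58386],"tcp":[-0.30191,0.21711,0.40467],"tau":[-0.9456,-6.11129,-2.68537]}
{"k":36,"theta":[1.2399,0.77423,0.79209],"dq":[0.55526,-0.06995,0.58199],"tcp":[-0.30128,0.21821,0.40271]}


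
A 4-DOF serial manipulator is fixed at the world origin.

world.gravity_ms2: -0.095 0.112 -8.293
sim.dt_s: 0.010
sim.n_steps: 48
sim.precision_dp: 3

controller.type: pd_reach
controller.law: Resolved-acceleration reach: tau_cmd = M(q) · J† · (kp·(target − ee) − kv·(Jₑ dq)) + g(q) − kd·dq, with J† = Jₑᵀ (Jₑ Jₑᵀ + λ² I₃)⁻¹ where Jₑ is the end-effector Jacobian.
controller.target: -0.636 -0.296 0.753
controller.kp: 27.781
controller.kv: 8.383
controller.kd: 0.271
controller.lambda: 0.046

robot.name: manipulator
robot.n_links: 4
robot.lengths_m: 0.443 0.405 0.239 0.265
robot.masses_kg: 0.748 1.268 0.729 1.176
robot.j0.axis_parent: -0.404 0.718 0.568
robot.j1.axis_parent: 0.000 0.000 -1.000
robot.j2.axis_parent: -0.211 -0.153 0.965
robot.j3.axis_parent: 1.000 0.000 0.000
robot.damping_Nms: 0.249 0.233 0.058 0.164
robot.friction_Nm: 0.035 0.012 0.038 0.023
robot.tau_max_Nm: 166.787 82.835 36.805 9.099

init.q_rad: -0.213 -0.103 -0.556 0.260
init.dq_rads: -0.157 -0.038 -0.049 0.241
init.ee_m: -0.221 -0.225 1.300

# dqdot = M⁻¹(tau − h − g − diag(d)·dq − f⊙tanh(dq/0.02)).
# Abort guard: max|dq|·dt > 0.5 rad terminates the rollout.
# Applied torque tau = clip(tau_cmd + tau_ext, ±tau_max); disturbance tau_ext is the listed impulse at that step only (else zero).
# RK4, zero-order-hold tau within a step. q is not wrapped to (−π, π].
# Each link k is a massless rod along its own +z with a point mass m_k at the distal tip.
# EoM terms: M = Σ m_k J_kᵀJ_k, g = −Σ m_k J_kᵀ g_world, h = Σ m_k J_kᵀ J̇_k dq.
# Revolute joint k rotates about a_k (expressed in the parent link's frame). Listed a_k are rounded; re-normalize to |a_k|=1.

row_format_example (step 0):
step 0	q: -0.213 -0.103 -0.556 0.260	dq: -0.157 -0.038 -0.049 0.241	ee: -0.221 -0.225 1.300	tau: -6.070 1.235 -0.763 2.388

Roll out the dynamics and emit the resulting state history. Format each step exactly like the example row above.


step 1	q: -0.214 -0.099 -0.555 0.265	dq: -0.109 0.717 0.152 0.754	ee: -0.223 -0.226 1.299	tau: -3.546 0.892 -0.704 1.947
step 2	q: -0.215 -0.090 -0.555 0.274	dq: -0.075 1.099 -0.014 1.094	ee: -0.226 -0.228 1.298	tau: -1.062 0.686 -0.564 1.599
step 3	q: -0.216 -0.078 -0.555 0.287	dq: -0.047 1.282 -0.037 1.470	ee: -0.230 -0.231 1.295	tau: 1.380 0.558 -0.478 1.272
step 4	q: -0.216 -0.065 -0.556 0.303	dq: -0.012 1.407 -0.266 1.760	ee: -0.234 -0.234 1.293	tau: 3.833 0.461 -0.350 0.995
step 5	q: -0.216 -0.050 -0.560 0.322	dq: 0.031 1.484 -0.520 2.045	ee: -0.239 -0.237 1.290	tau: 6.178 0.393 -0.227 0.742
step 6	q: -0.215 -0.035 -0.567 0.344	dq: 0.082 1.529 -0.798 2.331	ee: -0.243 -0.241 1.286	tau: 8.228 0.351 -0.109 0.510
step 7	q: -0.214 -0.020 -0.576 0.369	dq: 0.141 1.542 -1.088 2.623	ee: -0.248 -0.245 1.282	tau: 9.736 0.338 -0.002 0.294
step 8	q: -0.213 -0.004 -0.589 0.397	dq: 0.205 1.513 -1.373 2.920	ee: -0.253 -0.249 1.277	tau: 10.465 0.358 0.088 0.091
step 9	q: -0.210 0.011 -0.604 0.427	dq: 0.267 1.439 -1.629 3.213	ee: -0.258 -0.253 1.272	tau: 10.287 0.408 0.153 -0.099
step 10	q: -0.207 0.024 -0.621 0.461	dq: 0.320 1.322 -1.829 3.490	ee: -0.264 -0.257 1.266	tau: 9.263 0.483 0.187 -0.279
step 11	q: -0.204 0.037 -0.640 0.497	dq: 0.360 1.177 -1.954 3.735	ee: -0.269 -0.260 1.260	tau: 7.631 0.567 0.190 -0.450
step 12	q: -0.200 0.048 -0.660 0.535	dq: 0.381 1.022 -1.998 3.933	ee: -0.275 -0.263 1.253	tau: 5.700 0.645 0.168 -0.611
step 13	q: -0.196 0.057 -0.680 0.575	dq: 0.383 0.873 -1.972 4.075	ee: -0.280 -0.266 1.245	tau: 3.753 0.707 0.130 -0.764
step 14	q: -0.193 0.065 -0.699 0.616	dq: 0.368 0.742 -1.892 4.157	ee: -0.286 -0.268 1.237	tau: 1.984 0.745 0.087 -0.910
step 15	q: -0.189 0.072 -0.717 0.658	dq: 0.337 0.632 -1.779 4.184	ee: -0.291 -0.270 1.228	tau: 0.494 0.759 0.048 -1.049
step 16	q: -0.186 0.078 -0.735 0.700	dq: 0.295 0.544 -1.649 4.163	ee: -0.297 -0.272 1.220	tau: -0.682 0.750 0.018 -1.182
step 17	q: -0.183 0.083 -0.751 0.741	dq: 0.244 0.473 -1.516 4.103	ee: -0.302 -0.273 1.211	tau: -1.552 0.721 0.000 -1.310
step 18	q: -0.181 0.087 -0.765 0.782	dq: 0.187 0.417 -1.386 4.015	ee: -0.308 -0.273 1.202	tau: -2.146 0.677 -0.005 -1.433
step 19	q: -0.179 0.091 -0.779 0.821	dq: 0.127 0.372 -1.263 3.907	ee: -0.314 -0.274 1.192	tau: -2.499 0.622 0.001 -1.551
step 20	q: -0.179 0.095 -0.791 0.860	dq: 0.064 0.335 -1.150 3.785	ee: -0.320 -0.274 1.183	tau: -2.649 0.559 0.017 -1.664
step 21	q: -0.178 0.098 -0.802 0.897	dq: 0.002 0.304 -1.047 3.655	ee: -0.326 -0.274 1.174	tau: -2.630 0.490 0.042 -1.771
step 22	q: -0.178 0.101 -0.812 0.933	dq: -0.060 0.276 -0.955 3.521	ee: -0.332 -0.274 1.165	tau: -2.477 0.419 0.073 -1.874
step 23	q: -0.179 0.103 -0.821 0.967	dq: -0.121 0.252 -0.869 3.385	ee: -0.338 -0.274 1.156	tau: -2.213 0.346 0.108 -1.970
step 24	q: -0.181 0.106 -0.830 1.000	dq: -0.180 0.230 -0.792 3.250	ee: -0.344 -0.273 1.147	tau: -1.858 0.275 0.147 -2.060
step 25	q: -0.183 0.108 -0.837 1.032	dq: -0.237 0.210 -0.721 3.117	ee: -0.351 -0.273 1.137	tau: -1.431 0.204 0.188 -2.143
step 26	q: -0.186 0.110 -0.844 1.063	dq: -0.292 0.191 -0.657 2.986	ee: -0.357 -0.272 1.129	tau: -0.947 0.137 0.229 -2.220
step 27	q: -0.189 0.112 -0.850 1.092	dq: -0.344 0.172 -0.597 2.858	ee: -0.364 -0.272 1.120	tau: -0.419 0.072 0.271 -2.289
step 28	q: -0.193 0.113 -0.856 1.120	dq: -0.393 0.154 -0.543 2.735	ee: -0.370 -0.272 1.111	tau: 0.142 0.010 0.311 -2.352
step 29	q: -0.197 0.115 -0.861 1.147	dq: -0.439 0.137 -0.492 2.615	ee: -0.377 -0.271 1.102	tau: 0.728 -0.047 0.351 -2.408
step 30	q: -0.201 0.116 -0.866 1.172	dq: -0.482 0.120 -0.445 2.499	ee: -0.383 -0.271 1.094	tau: 1.330 -0.102 0.389 -2.457
step 31	q: -0.206 0.117 -0.870 1.197	dq: -0.522 0.103 -0.400 2.388	ee: -0.390 -0.270 1.085	tau: 1.942 -0.152 0.424 -2.500
step 32	q: -0.212 0.118 -0.874 1.220	dq: -0.558 0.087 -0.359 2.280	ee: -0.397 -0.270 1.077	tau: 2.560 -0.198 0.458 -2.537
step 33	q: -0.217 0.119 -0.878 1.242	dq: -0.592 0.071 -0.320 2.177	ee: -0.404 -0.270 1.069	tau: 3.179 -0.241 0.490 -2.568
step 34	q: -0.224 0.119 -0.881 1.263	dq: -0.623 0.056 -0.284 2.077	ee: -0.410 -0.270 1.061	tau: 3.794 -0.280 0.519 -2.593
step 35	q: -0.230 0.120 -0.883 1.284	dq: -0.651 0.041 -0.249 1.982	ee: -0.417 -0.269 1.053	tau: 4.403 -0.316 0.546 -2.613
step 36	q: -0.237 0.120 -0.886 1.303	dq: -0.676 0.027 -0.215 1.890	ee: -0.424 -0.269 1.045	tau: 5.002 -0.349 0.571 -2.628
step 37	q: -0.243 0.120 -0.888 1.322	dq: -0.699 0.016 -0.180 1.802	ee: -0.431 -0.269 1.037	tau: 5.591 -0.379 0.593 -2.638
step 38	q: -0.250 0.120 -0.889 1.339	dq: -0.718 0.008 -0.144 1.718	ee: -0.437 -0.269 1.029	tau: 6.165 -0.408 0.612 -2.645
step 39	q: -0.258 0.120 -0.891 1.356	dq: -0.735 -0.001 -0.111 1.638	ee: -0.444 -0.269 1.022	tau: 6.725 -0.433 0.630 -2.647
step 40	q: -0.265 0.120 -0.892 1.372	dq: -0.750 -0.010 -0.081 1.560	ee: -0.450 -0.269 1.015	tau: 7.269 -0.456 0.647 -2.647
step 41	q: -0.273 0.120 -0.892 1.387	dq: -0.762 -0.020 -0.054 1.486	ee: -0.457 -0.269 1.007	tau: 7.796 -0.477 0.662 -2.643
step 42	q: -0.280 0.120 -0.893 1.402	dq: -0.772 -0.031 -0.032 1.416	ee: -0.463 -0.270 1.000	tau: 8.306 -0.495 0.677 -2.637
step 43	q: -0.288 0.119 -0.893 1.415	dq: -0.779 -0.048 -0.019 1.347	ee: -0.470 -0.270 0.993	tau: 8.798 -0.510 0.693 -2.628
step 44	q: -0.296 0.119 -0.893 1.429	dq: -0.784 -0.065 -0.009 1.282	ee: -0.476 -0.270 0.987	tau: 9.270 -0.523 0.708 -2.616
step 45	q: -0.304 0.118 -0.894 1.441	dq: -0.787 -0.097 -0.021 1.219	ee: -0.482 -0.270 0.980	tau: 9.726 -0.531 0.728 -2.603
step 46	q: -0.312 0.117 -0.894 1.453	dq: -0.788 -0.140 -0.051 1.158	ee: -0.489 -0.271 0.973	tau: 10.164 -0.534 0.752 -2.589
step 47	q: -0.320 0.116 -0.893 1.464	dq: -0.789 -0.123 -0.001 1.105	ee: -0.495 -0.271 0.967	tau: 10.570 -0.552 0.752 -2.574
step 48	q: -0.327 0.115 -0.893 1.475	dq: -0.786 -0.144 -0.005 1.051	ee: -0.501 -0.271 0.960


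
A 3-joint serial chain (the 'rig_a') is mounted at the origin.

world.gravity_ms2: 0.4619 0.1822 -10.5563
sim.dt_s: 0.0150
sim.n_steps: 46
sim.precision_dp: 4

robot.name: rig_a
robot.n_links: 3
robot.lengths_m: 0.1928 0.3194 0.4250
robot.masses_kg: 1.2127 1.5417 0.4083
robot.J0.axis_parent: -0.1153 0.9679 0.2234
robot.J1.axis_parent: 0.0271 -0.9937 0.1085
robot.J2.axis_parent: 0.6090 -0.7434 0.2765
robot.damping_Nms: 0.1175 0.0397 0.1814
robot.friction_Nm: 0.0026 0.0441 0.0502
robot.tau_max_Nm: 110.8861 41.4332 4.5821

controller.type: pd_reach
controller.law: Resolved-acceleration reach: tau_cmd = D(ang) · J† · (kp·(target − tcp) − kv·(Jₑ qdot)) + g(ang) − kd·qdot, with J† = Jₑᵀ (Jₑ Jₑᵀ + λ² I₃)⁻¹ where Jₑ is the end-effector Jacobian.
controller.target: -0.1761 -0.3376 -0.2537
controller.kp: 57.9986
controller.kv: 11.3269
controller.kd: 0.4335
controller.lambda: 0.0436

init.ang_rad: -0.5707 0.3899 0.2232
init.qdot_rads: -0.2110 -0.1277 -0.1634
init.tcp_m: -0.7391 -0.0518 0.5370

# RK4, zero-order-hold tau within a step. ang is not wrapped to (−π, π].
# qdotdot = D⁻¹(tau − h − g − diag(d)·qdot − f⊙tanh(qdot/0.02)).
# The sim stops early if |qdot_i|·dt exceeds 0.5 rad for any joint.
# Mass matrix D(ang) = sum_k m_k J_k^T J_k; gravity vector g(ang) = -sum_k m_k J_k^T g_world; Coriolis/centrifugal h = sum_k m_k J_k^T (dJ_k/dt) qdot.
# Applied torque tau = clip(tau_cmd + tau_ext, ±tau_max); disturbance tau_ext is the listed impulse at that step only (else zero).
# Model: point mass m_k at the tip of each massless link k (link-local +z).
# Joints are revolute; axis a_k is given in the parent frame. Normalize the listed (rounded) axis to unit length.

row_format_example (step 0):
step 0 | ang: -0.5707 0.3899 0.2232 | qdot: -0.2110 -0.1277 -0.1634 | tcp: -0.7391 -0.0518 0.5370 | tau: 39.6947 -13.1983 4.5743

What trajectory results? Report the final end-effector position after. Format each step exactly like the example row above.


step 1 | ang: -0.5377 0.4340 0.2241 | qdot: 4.5231 5.8873 0.2450 | tcp: -0.7379 -0.0537 0.5328 | tau: 31.8931 -13.3623 3.4778
step 2 | ang: -0.4526 0.5415 0.2330 | qdot: 6.7414 8.3331 0.9019 | tcp: -0.7322 -0.0621 0.5229 | tau: 21.0766 -8.8648 2.5366
step 3 | ang: -0.3444 0.6736 0.2490 | qdot: 7.6502 9.2005 1.2343 | tcp: -0.7218 -0.0775 0.5100 | tau: 11.7852 -4.0703 1.8536
step 4 | ang: -0.2272 0.8139 0.2675 | qdot: 7.9507 9.4796 1.2451 | tcp: -0.7071 -0.0982 0.4949 | tau: 5.4563 -0.6243 1.3374
step 5 | ang: -0.1076 0.9570 0.2845 | qdot: 7.9999 9.5864 1.0388 | tcp: -0.6893 -0.1223 0.4776 | tau: 1.6961 1.3327 0.9123
step 6 | ang: 0.0119 1.1012 0.2976 | qdot: 7.9505 9.6466 0.7245 | tcp: -0.6692 -0.1482 0.4578 | tau: -0.2683 2.1017 0.5274
step 7 | ang: 0.1305 1.2462 0.3058 | qdot: 7.8659 9.6814 0.3860 | tcp: -0.6475 -0.1748 0.4354 | tau: -1.1002 2.0125 0.1536
step 8 | ang: 0.2477 1.3913 0.3092 | qdot: 7.7746 9.6849 0.0791 | tcp: -0.6246 -0.2014 0.4102 | tau: -1.2827 1.3332 -0.2223
step 9 | ang: 0.3635 1.5361 0.3087 | qdot: 7.6846 9.6351 -0.1328 | tcp: -0.6010 -0.2274 0.3824 | tau: -1.1405 0.2723 -0.6296
step 10 | ang: 0.4781 1.6799 0.3056 | qdot: 7.6140 9.5454 -0.2698 | tcp: -0.5770 -0.2525 0.3522 | tau: -0.8786 -1.0137 -1.0348
step 11 | ang: 0.5918 1.8220 0.3011 | qdot: 7.5708 9.4167 -0.3315 | tcp: -0.5527 -0.2763 0.3199 | tau: -0.6114 -2.3939 -1.4273
step 12 | ang: 0.7052 1.9618 0.2962 | qdot: 7.5608 9.2507 -0.3165 | tcp: -0.5285 -0.2986 0.2858 | tau: -0.3911 -3.7640 -1.8027
step 13 | ang: 0.8186 2.0990 0.2920 | qdot: 7.5903 9.0536 -0.2298 | tcp: -0.5046 -0.3191 0.2505 | tau: -0.2293 -5.0433 -2.1549
step 14 | ang: 0.9329 2.2330 0.2897 | qdot: 7.6652 8.8337 -0.0788 | tcp: -0.4813 -0.3376 0.2145 | tau: -0.1143 -6.1760 -2.4785
step 15 | ang: 1.0487 2.3637 0.2899 | qdot: 7.7938 8.6078 0.1065 | tcp: -0.4590 -0.3541 0.1781 | tau: -0.0246 -7.1354 -2.7479
step 16 | ang: 1.1668 2.4910 0.2932 | qdot: 7.9708 8.3741 0.3445 | tcp: -0.4382 -0.3685 0.1419 | tau: 0.0579 -7.9500 -2.9814
step 17 | ang: 1.2878 2.6147 0.3005 | qdot: 8.1778 8.1265 0.6469 | tcp: -0.4193 -0.3809 0.1062 | tau: 0.1312 -8.7619 -3.1910
step 18 | ang: 1.4118 2.7344 0.3130 | qdot: 8.3581 7.8407 1.0162 | tcp: -0.4029 -0.3913 0.0712 | tau: 0.1323 -9.9296 -3.3780
step 19 | ang: 1.5373 2.8490 0.3315 | qdot: 8.3594 7.4377 1.4524 | tcp: -0.3895 -0.3998 0.0371 | tau: -0.0920 -12.0180 -3.5414
step 20 | ang: 1.6593 2.9555 0.3569 | qdot: 7.8684 6.7573 1.9115 | tcp: -0.3795 -0.4065 0.0042 | tau: -0.5862 -15.0142 -3.6531
step 21 | ang: 1.7679 3.0486 0.3885 | qdot: 6.5537 5.6587 2.2362 | tcp: -0.3728 -0.4112 -0.0272 | tau: -0.9119 -17.3827 -3.6338
step 22 | ang: 1.8514 3.1230 0.4227 | qdot: 4.5421 4.2681 2.2395 | tcp: -0.3687 -0.4137 -0.0566 | tau: -0.6664 -17.9003 -3.4162
step 23 | ang: 1.9036 3.1767 0.4545 | qdot: 2.4052 2.9001 1.9472 | tcp: -0.3658 -0.4144 -0.0833 | tau: -0.0658 -17.0769 -3.0549
step 24 | ang: 1.9260 3.2115 0.4809 | qdot: 0.5821 1.7509 1.5496 | tcp: -0.3630 -0.4136 -0.1071 | tau: 0.5403 -15.7942 -2.6721
step 25 | ang: 1.9243 3.2310 0.5016 | qdot: -0.7992 0.8572 1.1960 | tcp: -0.3596 -0.4119 -0.1278 | tau: 0.9981 -14.5238 -2.3488
step 26 | ang: 1.9049 3.2388 0.5176 | qdot: -1.7824 0.1847 0.9403 | tcp: -0.3554 -0.4099 -0.1460 | tau: 1.2941 -13.4239 -2.1053
step 27 | ang: 1.8731 3.2378 0.5305 | qdot: -2.4451 -0.3056 0.7777 | tcp: -0.3504 -0.4078 -0.1618 | tau: 1.4586 -12.5300 -1.9295
step 28 | ang: 1.8331 3.2305 0.5415 | qdot: -2.8785 -0.6635 0.6874 | tcp: -0.3447 -0.4059 -0.1757 | tau: 1.5297 -11.8045 -1.8021
step 29 | ang: 1.7879 3.2186 0.5514 | qdot: -3.1482 -0.9231 0.6458 | tcp: -0.3385 -0.4041 -0.1878 | tau: 1.5375 -11.2102 -1.7047
step 30 | ang: 1.7395 3.2034 0.5610 | qdot: -3.3006 -1.1086 0.6334 | tcp: -0.3320 -0.4026 -0.1984 | tau: 1.5046 -10.7163 -1.6236
step 31 | ang: 1.6894 3.1857 0.5705 | qdot: -3.3695 -1.2382 0.6362 | tcp: -0.3254 -0.4014 -0.2078 | tau: 1.4475 -10.2983 -1.5499
step 32 | ang: 1.6388 3.1665 0.5801 | qdot: -3.3789 -1.3253 0.6454 | tcp: -0.3187 -0.4003 -0.2159 | tau: 1.3785 -9.9375 -1.4785
step 33 | ang: 1.5883 3.1462 0.5899 | qdot: -3.3465 -1.3801 0.6554 | tcp: -0.3121 -0.3995 -0.2230 | tau: 1.3059 -9.6208 -1.4067
step 34 | ang: 1.5386 3.1253 0.5998 | qdot: -3.2848 -1.4103 0.6630 | tcp: -0.3057 -0.3989 -0.2291 | tau: 1.2360 -9.3388 -1.3333
step 35 | ang: 1.4899 3.1040 0.6098 | qdot: -3.2031 -1.4216 0.6669 | tcp: -0.2996 -0.3984 -0.2344 | tau: 1.1727 -9.0850 -1.2585
step 36 | ang: 1.4426 3.0828 0.6198 | qdot: -3.1083 -1.4184 0.6664 | tcp: -0.2938 -0.3980 -0.2390 | tau: 1.1186 -8.8550 -1.1828
step 37 | ang: 1.3968 3.0616 0.6298 | qdot: -3.0053 -1.4041 0.6617 | tcp: -0.2883 -0.3977 -0.2430 | tau: 1.0753 -8.6457 -1.1067
step 38 | ang: 1.3525 3.0407 0.6397 | qdot: -2.8977 -1.3813 0.6532 | tcp: -0.2832 -0.3975 -0.2464 | tau: 1.0435 -8.4551 -1.0312
step 39 | ang: 1.3099 3.0202 0.6494 | qdot: -2.7884 -1.3522 0.6415 | tcp: -0.2784 -0.3973 -0.2494 | tau: 1.0231 -8.2815 -0.9569
step 40 | ang: 1.2689 3.0002 0.6589 | qdot: -2.6793 -1.3184 0.6271 | tcp: -0.2740 -0.3972 -0.2519 | tau: 1.0139 -8.1236 -0.8846
step 41 | ang: 1.2296 2.9807 0.6683 | qdot: -2.5719 -1.2812 0.6108 | tcp: -0.2700 -0.3971 -0.2541 | tau: 1.0151 -7.9802 -0.8147
step 42 | ang: 1.1918 2.9618 0.6773 | qdot: -2.4672 -1.2418 0.5932 | tcp: -0.2663 -0.3970 -0.2561 | tau: 1.0260 -7.8504 -0.7475
step 43 | ang: 1.1556 2.9435 0.6861 | qdot: -2.3661 -1.2011 0.5747 | tcp: -0.2628 -0.3969 -0.2578 | tau: 1.0456 -7.7330 -0.6835
step 44 | ang: 1.1209 2.9258 0.6946 | qdot: -2.2689 -1.1597 0.5558 | tcp: -0.2597 -0.3968 -0.2593 | tau: 1.0730 -7.6271 -0.6227
step 45 | ang: 1.0876 2.9087 0.7028 | qdot: -2.1762 -1.1184 0.5369 | tcp: -0.2568 -0.3968 -0.2606 | tau: 1.1071 -7.5315 -0.5652
step 46 | ang: 1.0556 2.8923 0.7107 | qdot: -2.0880 -1.0775 0.5183 | tcp: -0.2542 -0.3967 -0.2619
final tcp position (m): -0.2542 -0.3967 -0.2619


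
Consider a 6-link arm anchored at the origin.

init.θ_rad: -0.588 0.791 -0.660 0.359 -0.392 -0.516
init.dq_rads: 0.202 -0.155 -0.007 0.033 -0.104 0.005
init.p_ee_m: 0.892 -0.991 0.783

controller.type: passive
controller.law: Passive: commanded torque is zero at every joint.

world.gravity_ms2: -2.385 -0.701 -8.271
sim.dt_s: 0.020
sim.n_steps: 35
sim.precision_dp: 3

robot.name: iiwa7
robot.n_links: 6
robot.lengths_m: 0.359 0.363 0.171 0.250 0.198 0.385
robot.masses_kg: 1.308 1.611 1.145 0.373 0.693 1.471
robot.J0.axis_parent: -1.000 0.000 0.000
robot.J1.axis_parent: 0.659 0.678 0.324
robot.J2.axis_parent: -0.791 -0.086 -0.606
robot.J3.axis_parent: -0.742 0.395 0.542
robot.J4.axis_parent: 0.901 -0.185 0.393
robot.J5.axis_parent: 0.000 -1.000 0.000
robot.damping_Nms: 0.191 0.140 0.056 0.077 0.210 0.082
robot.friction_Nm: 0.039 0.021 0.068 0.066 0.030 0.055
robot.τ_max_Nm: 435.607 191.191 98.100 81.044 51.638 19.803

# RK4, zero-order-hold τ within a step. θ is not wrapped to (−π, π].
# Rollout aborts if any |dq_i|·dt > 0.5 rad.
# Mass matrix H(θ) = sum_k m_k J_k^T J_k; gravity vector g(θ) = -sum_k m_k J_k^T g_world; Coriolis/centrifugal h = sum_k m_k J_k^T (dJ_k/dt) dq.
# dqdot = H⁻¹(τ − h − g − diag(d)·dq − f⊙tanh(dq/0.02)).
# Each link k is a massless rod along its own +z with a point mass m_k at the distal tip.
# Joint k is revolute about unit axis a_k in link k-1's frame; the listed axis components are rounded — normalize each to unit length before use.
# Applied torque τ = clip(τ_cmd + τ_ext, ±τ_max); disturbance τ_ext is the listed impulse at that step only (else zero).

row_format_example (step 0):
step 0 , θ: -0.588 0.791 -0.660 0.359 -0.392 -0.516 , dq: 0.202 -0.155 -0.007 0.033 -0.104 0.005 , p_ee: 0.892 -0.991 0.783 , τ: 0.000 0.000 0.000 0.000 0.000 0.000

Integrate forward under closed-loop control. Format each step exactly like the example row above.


step 1 , θ: -0.586 0.788 -0.663 0.361 -0.397 -0.519 , dq: 0.028 -0.149 -0.285 0.168 -0.392 -0.257 , p_ee: 0.889 -0.989 0.790 , τ: 0.000 0.000 0.000 0.000 0.000 0.000
step 2 , θ: -0.587 0.785 -0.672 0.366 -0.407 -0.527 , dq: -0.145 -0.140 -0.568 0.366 -0.571 -0.545 , p_ee: 0.885 -0.986 0.793 , τ: 0.000 0.000 0.000 0.000 0.000 0.000
step 3 , θ: -0.592 0.782 -0.685 0.376 -0.420 -0.540 , dq: -0.319 -0.125 -0.820 0.569 -0.709 -0.848 , p_ee: 0.881 -0.985 0.794 , τ: 0.000 0.000 0.000 0.000 0.000 0.000
step 4 , θ: -0.600 0.780 -0.704 0.389 -0.435 -0.561 , dq: -0.495 -0.103 -1.019 0.752 -0.825 -1.159 , p_ee: 0.877 -0.984 0.792 , τ: 0.000 0.000 0.000 0.000 0.000 0.000
step 5 , θ: -0.611 0.778 -0.726 0.405 -0.453 -0.587 , dq: -0.675 -0.073 -1.152 0.903 -0.927 -1.473 , p_ee: 0.871 -0.983 0.787 , τ: 0.000 0.000 0.000 0.000 0.000 0.000
step 6 , θ: -0.627 0.777 -0.750 0.425 -0.472 -0.619 , dq: -0.860 -0.037 -1.214 1.022 -1.014 -1.781 , p_ee: 0.865 -0.982 0.779 , τ: 0.000 0.000 0.000 0.000 0.000 0.000
step 7 , θ: -0.646 0.777 -0.774 0.446 -0.493 -0.658 , dq: -1.051 0.003 -1.202 1.109 -1.086 -2.076 , p_ee: 0.858 -0.983 0.768 , τ: 0.000 0.000 0.000 0.000 0.000 0.000
step 8 , θ: -0.669 0.777 -0.797 0.469 -0.515 -0.702 , dq: -1.250 0.042 -1.122 1.170 -1.141 -2.350 , p_ee: 0.850 -0.983 0.753 , τ: 0.000 0.000 0.000 0.000 0.000 0.000
step 9 , θ: -0.696 0.778 -0.818 0.493 -0.538 -0.752 , dq: -1.458 0.077 -0.974 1.210 -1.174 -2.597 , p_ee: 0.842 -0.984 0.736 , τ: 0.000 0.000 0.000 0.000 0.000 0.000
step 10 , θ: -0.727 0.780 -0.836 0.517 -0.562 -0.806 , dq: -1.675 0.105 -0.766 1.236 -1.181 -2.810 , p_ee: 0.832 -0.986 0.715 , τ: 0.000 0.000 0.000 0.000 0.000 0.000
step 11 , θ: -0.763 0.783 -0.849 0.542 -0.586 -0.864 , dq: -1.902 0.121 -0.502 1.254 -1.155 -2.986 , p_ee: 0.821 -0.988 0.690 , τ: 0.000 0.000 0.000 0.000 0.000 0.000
step 12 , θ: -0.803 0.785 -0.855 0.567 -0.608 -0.925 , dq: -2.140 0.120 -0.185 1.266 -1.091 -3.122 , p_ee: 0.810 -0.990 0.663 , τ: 0.000 0.000 0.000 0.000 0.000 0.000
step 13 , θ: -0.849 0.787 -0.856 0.593 -0.629 -0.989 , dq: -2.387 0.096 0.169 1.277 -0.978 -3.222 , p_ee: 0.797 -0.993 0.631 , τ: 0.000 0.000 0.000 0.000 0.000 0.000
step 14 , θ: -0.899 0.789 -0.849 0.618 -0.647 -1.054 , dq: -2.642 0.045 0.552 1.284 -0.817 -3.283 , p_ee: 0.783 -0.997 0.596 , τ: 0.000 0.000 0.000 0.000 0.000 0.000
step 15 , θ: -0.954 0.789 -0.833 0.644 -0.661 -1.120 , dq: -2.908 -0.038 0.982 1.278 -0.595 -3.291 , p_ee: 0.769 -1.001 0.557 , τ: 0.000 0.000 0.000 0.000 0.000 0.000
step 16 , θ: -1.015 0.787 -0.809 0.669 -0.670 -1.185 , dq: -3.184 -0.156 1.459 1.256 -0.301 -3.241 , p_ee: 0.753 -1.006 0.514 , τ: 0.000 0.000 0.000 0.000 0.000 0.000
step 17 , θ: -1.082 0.782 -0.775 0.694 -0.673 -1.249 , dq: -3.469 -0.318 1.977 1.204 0.048 -3.119 , p_ee: 0.737 -1.011 0.467 , τ: 0.000 0.000 0.000 0.000 0.000 0.000
step 18 , θ: -1.154 0.774 -0.730 0.717 -0.668 -1.309 , dq: -3.763 -0.530 2.524 1.112 0.413 -2.906 , p_ee: 0.720 -1.017 0.417 , τ: 0.000 0.000 0.000 0.000 0.000 0.000
step 19 , θ: -1.232 0.761 -0.673 0.739 -0.655 -1.364 , dq: -4.064 -0.798 3.102 0.999 0.912 -2.622 , p_ee: 0.702 -1.024 0.363 , τ: 0.000 0.000 0.000 0.000 0.000 0.000
step 20 , θ: -1.317 0.742 -0.606 0.757 -0.631 -1.413 , dq: -4.370 -1.130 3.697 0.857 1.522 -2.250 , p_ee: 0.683 -1.031 0.304 , τ: 0.000 0.000 0.000 0.000 0.000 0.000
step 21 , θ: -1.407 0.715 -0.526 0.773 -0.594 -1.454 , dq: -4.678 -1.534 4.283 0.693 2.221 -1.780 , p_ee: 0.664 -1.039 0.242 , τ: 0.000 0.000 0.000 0.000 0.000 0.000
step 22 , θ: -1.504 0.680 -0.435 0.785 -0.542 -1.484 , dq: -4.983 -2.016 4.819 0.527 2.977 -1.211 , p_ee: 0.645 -1.047 0.177 , τ: 0.000 0.000 0.000 0.000 0.000 0.000
step 23 , θ: -1.606 0.634 -0.334 0.794 -0.475 -1.502 , dq: -5.276 -2.580 5.241 0.395 3.729 -0.545 , p_ee: 0.625 -1.056 0.107 , τ: 0.000 0.000 0.000 0.000 0.000 0.000
step 24 , θ: -1.715 0.576 -0.226 0.801 -0.393 -1.505 , dq: -5.546 -3.217 5.456 0.335 4.367 0.215 , p_ee: 0.605 -1.065 0.034 , τ: 0.000 0.000 0.000 0.000 0.000 0.000
step 25 , θ: -1.828 0.505 -0.117 0.808 -0.302 -1.492 , dq: -5.776 -3.902 5.361 0.372 4.728 1.061 , p_ee: 0.585 -1.074 -0.043 , τ: 0.000 0.000 0.000 0.000 0.000 0.000
step 26 , θ: -1.945 0.420 -0.014 0.816 -0.208 -1.462 , dq: -5.958 -4.581 4.900 0.485 4.612 2.022 , p_ee: 0.563 -1.084 -0.126 , τ: 0.000 0.000 0.000 0.000 0.000 0.000
step 27 , θ: -2.066 0.322 0.076 0.827 -0.121 -1.411 , dq: -6.090 -5.184 4.131 0.607 3.972 3.100 , p_ee: 0.541 -1.095 -0.213 , τ: 0.000 0.000 0.000 0.000 0.000 0.000
step 28 , θ: -2.189 0.214 0.150 0.840 -0.051 -1.337 , dq: -6.184 -5.644 3.231 0.638 2.955 4.290 , p_ee: 0.516 -1.106 -0.306 , τ: 0.000 0.000 0.000 0.000 0.000 0.000
step 29 , θ: -2.313 0.098 0.206 0.852 -0.003 -1.238 , dq: -6.250 -5.913 2.420 0.494 1.813 5.593 , p_ee: 0.487 -1.117 -0.406 , τ: 0.000 0.000 0.000 0.000 0.000 0.000
step 30 , θ: -2.439 -0.021 0.249 0.858 0.022 -1.112 , dq: -6.280 -5.952 1.890 0.113 0.755 7.032 , p_ee: 0.451 -1.127 -0.513 , τ: 0.000 0.000 0.000 0.000 0.000 0.000
step 31 , θ: -2.564 -0.139 0.285 0.855 0.029 -0.956 , dq: -6.248 -5.726 1.795 -0.526 0.025 8.649 , p_ee: 0.408 -1.135 -0.627 , τ: 0.000 0.000 0.000 0.000 0.000 0.000
step 32 , θ: -2.688 -0.248 0.325 0.835 0.025 -0.765 , dq: -6.099 -5.186 2.308 -1.573 -0.352 10.441 , p_ee: 0.353 -1.138 -0.747 , τ: 0.000 0.000 0.000 0.000 0.000 0.000
step 33 , θ: -2.807 -0.344 0.383 0.786 0.017 -0.539 , dq: -5.757 -4.276 3.743 -3.505 -0.398 12.152 , p_ee: 0.284 -1.132 -0.871 , τ: 0.000 0.000 0.000 0.000 0.000 0.000
step 34 , θ: -2.916 -0.416 0.482 0.687 0.018 -0.287 , dq: -5.094 -2.863 6.170 -6.436 1.018 12.536 , p_ee: 0.199 -1.111 -0.996 , τ: 0.000 0.000 0.000 0.000 0.000 0.000
step 35 , θ: -3.007 -0.453 0.625 0.532 0.073 -0.064 , dq: -3.902 -0.644 7.614 -8.502 4.676 9.165 , p_ee: 0.099 -1.066 -1.114


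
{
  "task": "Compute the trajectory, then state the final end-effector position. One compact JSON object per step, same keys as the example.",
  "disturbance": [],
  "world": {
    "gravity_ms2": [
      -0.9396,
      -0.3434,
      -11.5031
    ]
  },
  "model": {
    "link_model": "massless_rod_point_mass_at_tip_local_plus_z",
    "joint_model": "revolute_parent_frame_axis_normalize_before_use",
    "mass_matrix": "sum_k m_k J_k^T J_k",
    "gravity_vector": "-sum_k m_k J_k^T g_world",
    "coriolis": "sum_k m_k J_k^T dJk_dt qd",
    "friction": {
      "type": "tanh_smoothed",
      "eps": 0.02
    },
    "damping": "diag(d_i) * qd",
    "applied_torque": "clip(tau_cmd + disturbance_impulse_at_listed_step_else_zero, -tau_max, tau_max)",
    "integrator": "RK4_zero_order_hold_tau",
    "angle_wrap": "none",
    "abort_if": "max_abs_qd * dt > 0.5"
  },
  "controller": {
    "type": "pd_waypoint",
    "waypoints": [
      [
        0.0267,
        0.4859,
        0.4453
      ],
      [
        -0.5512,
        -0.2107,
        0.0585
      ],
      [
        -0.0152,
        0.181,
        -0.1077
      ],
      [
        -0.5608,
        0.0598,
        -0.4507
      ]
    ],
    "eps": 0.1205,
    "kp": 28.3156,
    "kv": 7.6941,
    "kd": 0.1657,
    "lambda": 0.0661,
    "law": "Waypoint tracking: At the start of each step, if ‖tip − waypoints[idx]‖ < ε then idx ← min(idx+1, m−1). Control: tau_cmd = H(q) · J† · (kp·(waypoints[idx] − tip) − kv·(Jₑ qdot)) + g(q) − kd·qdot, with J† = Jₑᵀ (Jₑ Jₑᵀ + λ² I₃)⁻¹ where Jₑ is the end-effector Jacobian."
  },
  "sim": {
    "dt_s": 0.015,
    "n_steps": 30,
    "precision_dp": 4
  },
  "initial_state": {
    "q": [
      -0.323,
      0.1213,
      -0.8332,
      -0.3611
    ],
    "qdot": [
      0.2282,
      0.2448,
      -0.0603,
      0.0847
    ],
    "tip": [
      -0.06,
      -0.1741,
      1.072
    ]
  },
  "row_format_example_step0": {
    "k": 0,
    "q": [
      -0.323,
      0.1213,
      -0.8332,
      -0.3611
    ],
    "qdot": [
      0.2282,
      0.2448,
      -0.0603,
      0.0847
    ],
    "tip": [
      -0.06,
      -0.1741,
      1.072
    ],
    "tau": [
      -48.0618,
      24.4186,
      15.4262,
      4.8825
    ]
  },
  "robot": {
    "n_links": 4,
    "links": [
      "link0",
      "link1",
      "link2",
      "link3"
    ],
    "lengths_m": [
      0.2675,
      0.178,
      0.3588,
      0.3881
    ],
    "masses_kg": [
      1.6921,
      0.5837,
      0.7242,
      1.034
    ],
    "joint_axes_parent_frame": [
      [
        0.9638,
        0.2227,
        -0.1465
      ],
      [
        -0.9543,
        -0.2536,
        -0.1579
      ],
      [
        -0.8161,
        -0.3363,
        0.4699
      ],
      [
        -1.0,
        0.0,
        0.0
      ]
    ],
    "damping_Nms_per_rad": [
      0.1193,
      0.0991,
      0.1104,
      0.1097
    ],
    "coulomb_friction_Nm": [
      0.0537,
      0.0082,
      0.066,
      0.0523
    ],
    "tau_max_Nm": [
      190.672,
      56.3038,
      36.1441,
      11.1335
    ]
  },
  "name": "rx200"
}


{"k":1,"q":[-0.3304,0.1157,-0.8362,-0.3628],"qdot":[-1.2108,-0.9826,-0.3476,-0.2891],"tip":[-0.0602,-0.1729,1.0707],"tau":[-42.4044,22.0591,14.1913,4.685]}
{"k":2,"q":[-0.3578,0.0935,-0.8437,-0.3691],"qdot":[-2.4321,-1.968,-0.6552,-0.5585],"tip":[-0.0603,-0.1679,1.0663],"tau":[-36.4359,19.5252,12.9118,4.4598]}
{"k":3,"q":[-0.4018,0.0582,-0.8555,-0.3792],"qdot":[-3.4288,-2.7226,-0.9207,-0.7776],"tip":[-0.0603,-0.1593,1.0591],"tau":[-30.3288,16.9265,11.6324,4.2363]}
{"k":4,"q":[-0.4591,0.0132,-0.8708,-0.3922],"qdot":[-4.2102,-3.2683,-1.1161,-0.964],"tip":[-0.0602,-0.1474,1.0492],"tau":[-24.2898,14.367,10.3945,4.0287]}
{"k":5,"q":[-0.5267,-0.0386,-0.8884,-0.4079],"qdot":[-4.7991,-3.6386,-1.2301,-1.1245],"tip":[-0.0601,-0.1325,1.0369],"tau":[-18.5038,11.9315,9.2289,3.8439]}
{"k":6,"q":[-0.6019,-0.0949,-0.9072,-0.4258],"qdot":[-5.2256,-3.87,-1.2639,-1.2609],"tip":[-0.06,-0.115,1.0224],"tau":[-13.0986,9.6735,8.1514,3.6834]}
{"k":7,"q":[-0.6824,-0.1539,-0.9259,-0.4456],"qdot":[-5.5202,-3.9963,-1.227,-1.3736],"tip":[-0.0599,-0.0952,1.0061],"tau":[-8.142,7.6154,7.1636,3.5448]}
{"k":8,"q":[-0.7666,-0.2142,-0.9436,-0.4668],"qdot":[-5.7104,-4.0445,-1.1327,-1.4625],"tip":[-0.0597,-0.0735,0.9883],"tau":[-3.6552,5.756,6.2574,3.4231]}
{"k":9,"q":[-0.853,-0.2747,-0.9596,-0.4893],"qdot":[-5.8185,-4.0349,-0.9957,-1.5278],"tip":[-0.0597,-0.0502,0.9693],"tau":[0.37,4.0794,5.4194,3.3124]}
{"k":10,"q":[-0.9406,-0.3348,-0.9733,-0.5125],"qdot":[-5.8616,-3.9818,-0.8299,-1.57],"tip":[-0.0597,-0.0257,0.9494],"tau":[3.9575,2.563,4.6349,3.2065]}
{"k":11,"q":[-1.0284,-0.3939,-0.9844,-0.5362],"qdot":[-5.8529,-3.8953,-0.6474,-1.5896],"tip":[-0.0598,-0.0003,0.9289],"tau":[7.1384,1.1826,3.89,3.1]}
{"k":12,"q":[-1.1158,-0.4514,-0.9927,-0.56],"qdot":[-5.802,-3.783,-0.4589,-1.5873],"tip":[-0.06,0.0257,0.908],"tau":[9.9452,-0.0845,3.1734,2.988]}
{"k":13,"q":[-1.2021,-0.5071,-0.9982,-0.5836],"qdot":[-5.7163,-3.6502,-0.2726,-1.564],"tip":[-0.0602,0.0522,0.887],"tau":[12.4101,-1.2576,2.4768,2.8669]}
{"k":14,"q":[-1.287,-0.5608,-1.0009,-0.6067],"qdot":[-5.6016,-3.5018,-0.0952,-1.5207],"tip":[-0.0606,0.0787,0.8659],"tau":[14.5632,-2.3519,1.7948,2.7341]}
{"k":15,"q":[-1.3699,-0.6121,-1.0012,-0.629],"qdot":[-5.4642,-3.3384,0.0542,-1.4442],"tip":[-0.061,0.1053,0.8449],"tau":[16.4287,-3.3822,1.1272,2.5857]}
{"k":16,"q":[-1.4507,-0.6608,-0.9997,-0.6497],"qdot":[-5.311,-3.1601,0.1537,-1.3179],"tip":[-0.0614,0.1316,0.8242],"tau":[18.0256,-4.3603,0.4788,2.418]}
{"k":17,"q":[-1.5291,-0.7068,-0.9967,-0.6684],"qdot":[-5.1421,-2.9818,0.2455,-1.1905],"tip":[-0.0619,0.1576,0.8038],"tau":[19.3895,-5.2799,-0.155,2.2394]}
{"k":18,"q":[-1.6049,-0.7502,-0.9924,-0.6853],"qdot":[-4.9605,-2.8054,0.3252,-1.0604],"tip":[-0.0624,0.183,0.7838],"tau":[20.5419,-6.1444,-0.7724,2.0502]}
{"k":19,"q":[-1.6779,-0.791,-0.9871,-0.7002],"qdot":[-4.7694,-2.6329,0.3907,-0.9276],"tip":[-0.063,0.2079,0.7642],"tau":[21.5022,-6.9548,-1.3703,1.8515]}
{"k":20,"q":[-1.7479,-0.8292,-0.9809,-0.713],"qdot":[-4.5714,-2.4662,0.4412,-0.7933],"tip":[-0.0634,0.2321,0.7451],"tau":[22.2884,-7.7108,-1.9451,1.6451]}
{"k":21,"q":[-1.815,-0.865,-0.974,-0.7239],"qdot":[-4.3693,-2.3068,0.4769,-0.659],"tip":[-0.0638,0.2556,0.7265],"tau":[22.9172,-8.4114,-2.4931,1.4335]}
{"k":22,"q":[-1.879,-0.8985,-0.9667,-0.7327],"qdot":[-4.1652,-2.1561,0.4989,-0.5269],"tip":[-0.0642,0.2782,0.7083],"tau":[23.4039,-9.0548,-3.0107,1.2193]}
{"k":23,"q":[-1.94,-0.9298,-0.9592,-0.7397],"qdot":[-3.9614,-2.015,0.5084,-0.3989],"tip":[-0.0644,0.2999,0.6907],"tau":[23.7629,-9.6397,-3.4946,1.0055]}
{"k":24,"q":[-1.9979,-0.959,-0.9516,-0.7447],"qdot":[-3.7597,-1.8841,0.5072,-0.2769],"tip":[-0.0645,0.3206,0.6736],"tau":[24.0072,-10.1651,-3.9422,0.7948]}
{"k":25,"q":[-2.0528,-0.9864,-0.9441,-0.748],"qdot":[-3.5616,-1.7636,0.4969,-0.1626],"tip":[-0.0644,0.3404,0.657],"tau":[24.1494,-10.6303,-4.3514,0.59]}
{"k":26,"q":[-2.1048,-1.012,-0.9368,-0.7496],"qdot":[-3.3684,-1.6534,0.4792,-0.0574],"tip":[-0.0642,0.3591,0.6411],"tau":[24.2007,-11.0357,-4.7209,0.3934]}
{"k":27,"q":[-2.1539,-1.036,-0.9298,-0.7498],"qdot":[-3.1796,-1.5553,0.4682,0.0213],"tip":[-0.0639,0.3768,0.6257],"tau":[24.1781,-11.3781,-5.0478,0.214]}
{"k":28,"q":[-2.2003,-1.0587,-0.9227,-0.7491],"qdot":[-2.9944,-1.4697,0.4739,0.0616],"tip":[-0.0634,0.3933,0.6108],"tau":[24.0954,-11.6565,-5.3303,0.0595]}
{"k":29,"q":[-2.2439,-1.0802,-0.9157,-0.7479],"qdot":[-2.8161,-1.3909,0.4709,0.0992],"tip":[-0.0627,0.4088,0.5965],"tau":[23.9474,-11.8819,-5.5738,-0.0829]}
{"k":30,"q":[-2.2848,-1.1005,-0.9087,-0.7461],"qdot":[-2.6454,-1.3187,0.4604,0.1337],"tip":[-0.0619,0.4231,0.5829]}
{"summary": "final tip position (m): -0.0619 0.4231 0.5829"}
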